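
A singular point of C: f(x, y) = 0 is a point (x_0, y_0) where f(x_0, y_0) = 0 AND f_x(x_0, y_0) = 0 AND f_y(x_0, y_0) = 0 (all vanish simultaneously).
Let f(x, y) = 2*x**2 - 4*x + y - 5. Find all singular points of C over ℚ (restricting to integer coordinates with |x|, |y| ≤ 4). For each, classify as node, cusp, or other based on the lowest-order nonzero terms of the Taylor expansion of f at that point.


No singular points in the scanned grid; C is smooth there.

Compute partial derivatives:
  f_x = 4*x - 4.
  f_y = 1.
f_y = 1 is a nonzero constant, so f_y never vanishes: no point (x, y) can satisfy f = f_x = f_y = 0. In particular no (x, y) ∈ {−4, ..., 4}² is singular; the curve is smooth.


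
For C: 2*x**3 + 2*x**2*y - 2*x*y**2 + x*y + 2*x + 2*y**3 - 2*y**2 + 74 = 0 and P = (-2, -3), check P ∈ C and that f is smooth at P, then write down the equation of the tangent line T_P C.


Tangent line at P: 29*x + 48*y + 202 = 0.

Step 1: f(-2, -3) = 0, so P lies on C.
Step 2: partial derivatives
  f_x(x, y) = 6*x**2 + 4*x*y - 2*y**2 + y + 2, f_y(x, y) = 2*x**2 - 4*x*y + x + 6*y**2 - 4*y.
  f_x(P) = 29, f_y(P) = 48 (gradient nonzero, so P is smooth).
Step 3: tangent line at P: 29·(x − -2) + 48·(y − -3) = 0.
Expanding: 29*x + 48*y + 202 = 0.


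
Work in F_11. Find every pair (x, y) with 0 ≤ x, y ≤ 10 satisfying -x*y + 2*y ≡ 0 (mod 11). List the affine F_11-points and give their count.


Affine F_11-points: {(0, 0), (1, 0), (2, 0), (2, 1), (2, 2), (2, 3), (2, 4), (2, 5), (2, 6), (2, 7), (2, 8), (2, 9), (2, 10), (3, 0), (4, 0), (5, 0), (6, 0), (7, 0), (8, 0), (9, 0), (10, 0)}; count = 21.

For each of the 121 pairs (x, y) ∈ F_11², evaluate f(x, y) mod 11. Record the zeros.
  x = 0: [0↦0, 1↦2, 2↦4, 3↦6, 4↦8, 5↦10, 6↦1, 7↦3, 8↦5, 9↦7, 10↦9]  zeros at y ∈ {0}
  x = 1: [0↦0, 1↦1, 2↦2, 3↦3, 4↦4, 5↦5, 6↦6, 7↦7, 8↦8, 9↦9, 10↦10]  zeros at y ∈ {0}
  x = 2: [0↦0, 1↦0, 2↦0, 3↦0, 4↦0, 5↦0, 6↦0, 7↦0, 8↦0, 9↦0, 10↦0]  zeros at y ∈ {0, 1, 2, 3, 4, 5, 6, 7, 8, 9, 10}
  x = 3: [0↦0, 1↦10, 2↦9, 3↦8, 4↦7, 5↦6, 6↦5, 7↦4, 8↦3, 9↦2, 10↦1]  zeros at y ∈ {0}
  x = 4: [0↦0, 1↦9, 2↦7, 3↦5, 4↦3, 5↦1, 6↦10, 7↦8, 8↦6, 9↦4, 10↦2]  zeros at y ∈ {0}
  x = 5: [0↦0, 1↦8, 2↦5, 3↦2, 4↦10, 5↦7, 6↦4, 7↦1, 8↦9, 9↦6, 10↦3]  zeros at y ∈ {0}
  x = 6: [0↦0, 1↦7, 2↦3, 3↦10, 4↦6, 5↦2, 6↦9, 7↦5, 8↦1, 9↦8, 10↦4]  zeros at y ∈ {0}
  x = 7: [0↦0, 1↦6, 2↦1, 3↦7, 4↦2, 5↦8, 6↦3, 7↦9, 8↦4, 9↦10, 10↦5]  zeros at y ∈ {0}
  x = 8: [0↦0, 1↦5, 2↦10, 3↦4, 4↦9, 5↦3, 6↦8, 7↦2, 8↦7, 9↦1, 10↦6]  zeros at y ∈ {0}
  x = 9: [0↦0, 1↦4, 2↦8, 3↦1, 4↦5, 5↦9, 6↦2, 7↦6, 8↦10, 9↦3, 10↦7]  zeros at y ∈ {0}
  x = 10: [0↦0, 1↦3, 2↦6, 3↦9, 4↦1, 5↦4, 6↦7, 7↦10, 8↦2, 9↦5, 10↦8]  zeros at y ∈ {0}
Collecting zeros: affine points = {(0, 0), (1, 0), (2, 0), (2, 1), (2, 2), (2, 3), (2, 4), (2, 5), (2, 6), (2, 7), (2, 8), (2, 9), (2, 10), (3, 0), (4, 0), (5, 0), (6, 0), (7, 0), (8, 0), (9, 0), (10, 0)}.
Total count |C(F_11)_aff| = 21.


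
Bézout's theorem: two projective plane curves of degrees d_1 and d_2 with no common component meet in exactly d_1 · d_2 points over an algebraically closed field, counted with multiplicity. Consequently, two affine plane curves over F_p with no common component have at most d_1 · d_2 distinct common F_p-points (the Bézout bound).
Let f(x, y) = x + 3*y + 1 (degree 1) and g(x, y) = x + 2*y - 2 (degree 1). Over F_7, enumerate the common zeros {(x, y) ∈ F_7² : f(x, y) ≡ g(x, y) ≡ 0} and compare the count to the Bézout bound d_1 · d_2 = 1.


Common zeros: {(1, 4)}; count = 1; Bézout bound = 1.

deg(f) = 1, deg(g) = 1, so Bézout bound = 1.
Scan x ∈ F_7. For each x, list the y ∈ F_7 with f(x, y) ≡ 0 and those with g(x, y) ≡ 0 (mod 7); the common zeros in that column are the intersection.
  x = 0: f ≡ 0 at y ∈ {2}; g ≡ 0 at y ∈ {1}; common: ∅.
  x = 1: f ≡ 0 at y ∈ {4}; g ≡ 0 at y ∈ {4}; common: {4}.
  x = 2: f ≡ 0 at y ∈ {6}; g ≡ 0 at y ∈ {0}; common: ∅.
  x = 3: f ≡ 0 at y ∈ {1}; g ≡ 0 at y ∈ {3}; common: ∅.
  x = 4: f ≡ 0 at y ∈ {3}; g ≡ 0 at y ∈ {6}; common: ∅.
  x = 5: f ≡ 0 at y ∈ {5}; g ≡ 0 at y ∈ {2}; common: ∅.
  x = 6: f ≡ 0 at y ∈ {0}; g ≡ 0 at y ∈ {5}; common: ∅.
Collecting: common zeros = {(1, 4)}, so the count is 1.
Comparison with the Bézout bound: 1 ≤ 1 = deg(f)·deg(g), as expected for curves with no common component (the bound is attained).


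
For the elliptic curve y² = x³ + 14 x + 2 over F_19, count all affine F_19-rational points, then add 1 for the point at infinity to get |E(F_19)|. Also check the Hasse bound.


Affine points = {(1, 6), (1, 13), (2, 0), (5, 8), (5, 11), (6, 6), (6, 13), (7, 5), (7, 14), (11, 9), (11, 10), (12, 6), (12, 13), (13, 5), (13, 14), (14, 4), (14, 15), (16, 3), (16, 16), (17, 2), (17, 17), (18, 5), (18, 14)}; affine count = 23; |E(F_19)| = 24.

Discriminant check: Δ ∝ 4a³ + 27b² = 4·14³ + 27·2² = 4·2744 + 27·4 ≡ 7 (mod 19). Nonzero ⇒ E is nonsingular.
For each x ∈ F_19, compute rhs = x³ + 14·x + 2 mod 19, then count y ∈ F_19 with y² ≡ rhs.
  x = 0: rhs = 2, matching y values: none (0 points).
  x = 1: rhs = 17, matching y values: 6, 13 (2 points).
  x = 2: rhs = 0, matching y values: 0 (1 points).
  x = 3: rhs = 14, matching y values: none (0 points).
  x = 4: rhs = 8, matching y values: none (0 points).
  x = 5: rhs = 7, matching y values: 8, 11 (2 points).
  x = 6: rhs = 17, matching y values: 6, 13 (2 points).
  x = 7: rhs = 6, matching y values: 5, 14 (2 points).
  x = 8: rhs = 18, matching y values: none (0 points).
  x = 9: rhs = 2, matching y values: none (0 points).
  x = 10: rhs = 2, matching y values: none (0 points).
  x = 11: rhs = 5, matching y values: 9, 10 (2 points).
  x = 12: rhs = 17, matching y values: 6, 13 (2 points).
  x = 13: rhs = 6, matching y values: 5, 14 (2 points).
  x = 14: rhs = 16, matching y values: 4, 15 (2 points).
  x = 15: rhs = 15, matching y values: none (0 points).
  x = 16: rhs = 9, matching y values: 3, 16 (2 points).
  x = 17: rhs = 4, matching y values: 2, 17 (2 points).
  x = 18: rhs = 6, matching y values: 5, 14 (2 points).
Total affine count: 23.
Full point count |E(F_19)| = 23 + 1 = 24.
Hasse bound: |24 − (19+1)| = |4| = 4 ≤ 2√19 ≈ 8.7178 ✓.


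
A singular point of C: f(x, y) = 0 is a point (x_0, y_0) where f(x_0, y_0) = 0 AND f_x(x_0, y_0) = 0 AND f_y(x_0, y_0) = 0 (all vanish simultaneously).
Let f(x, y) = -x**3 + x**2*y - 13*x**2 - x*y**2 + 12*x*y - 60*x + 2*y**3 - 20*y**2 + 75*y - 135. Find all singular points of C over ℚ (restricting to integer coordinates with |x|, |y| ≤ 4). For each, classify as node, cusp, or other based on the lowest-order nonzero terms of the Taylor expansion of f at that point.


Singular points: {(-3, 3)}; classification: node.

Compute partial derivatives:
  f_x = -3*x**2 + 2*x*y - 26*x - y**2 + 12*y - 60.
  f_y = x**2 - 2*x*y + 12*x + 6*y**2 - 40*y + 75.
Scan x_0 ∈ {−4, ..., 4}. For each x_0, f_y(x_0, y) is a polynomial in y; find its integer roots y ∈ {−4, ..., 4}, then test f_x and f at those candidates.
  x = -4: f_y(-4, y) = 6*y**2 - 32*y + 43; no integer root y with |y| ≤ 4.
  x = -3: f_y(-3, y) = 6*y**2 - 34*y + 48; vanishes at y ∈ {3}. (-3, 3): f_x = 0, f = 0 — SINGULAR.
  x = -2: f_y(-2, y) = 6*y**2 - 36*y + 55; no integer root y with |y| ≤ 4.
  x = -1: f_y(-1, y) = 6*y**2 - 38*y + 64; no integer root y with |y| ≤ 4.
  x = 0: f_y(0, y) = 6*y**2 - 40*y + 75; no integer root y with |y| ≤ 4.
  x = 1: f_y(1, y) = 6*y**2 - 42*y + 88; no integer root y with |y| ≤ 4.
  x = 2: f_y(2, y) = 6*y**2 - 44*y + 103; no integer root y with |y| ≤ 4.
  x = 3: f_y(3, y) = 6*y**2 - 46*y + 120; no integer root y with |y| ≤ 4.
  x = 4: f_y(4, y) = 6*y**2 - 48*y + 139; no integer root y with |y| ≤ 4.
Only singular point on the grid: (-3, 3).
Classify: substitute x = -3 + u, y = 3 + v and expand: f = -u**3 + u**2*v - u**2 - u*v**2 + 2*v**3 + v**2.
No constant or linear terms (consistent with a singular point). Quadratic part: -u**2 + v**2. Cubic part: -u**3 + u**2*v - u*v**2 + 2*v**3.
The quadratic part v**2 - u**2 = (v − u)(v + u) splits into two distinct linear factors, so there are two distinct tangent lines y − 3 = ±(x − -3) — this is a node (ordinary double point).
Classification: node.


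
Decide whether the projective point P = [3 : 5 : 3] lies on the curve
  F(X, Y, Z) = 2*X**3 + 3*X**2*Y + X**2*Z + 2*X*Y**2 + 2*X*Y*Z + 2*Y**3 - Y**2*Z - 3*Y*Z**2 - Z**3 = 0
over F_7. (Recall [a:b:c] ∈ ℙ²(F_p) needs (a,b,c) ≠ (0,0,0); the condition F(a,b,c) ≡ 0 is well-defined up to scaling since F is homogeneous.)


F(3,5,3) ≡ 0 (mod 7); P is on the curve.

Evaluate F(3, 5, 3) term-by-term (mod 7).
  2*X**3 ↦ 2·27·1·1 = 54
  3*X**2*Y ↦ 3·9·5·1 = 135
  X**2*Z ↦ 1·9·1·3 = 27
  2*X*Y**2 ↦ 2·3·25·1 = 150
  2*X*Y*Z ↦ 2·3·5·3 = 90
  2*Y**3 ↦ 2·1·125·1 = 250
  -Y**2*Z ↦ -1·1·25·3 = -75
  -3*Y*Z**2 ↦ -3·1·5·9 = -135
  -Z**3 ↦ -1·1·1·27 = -27
Sum: F(3, 5, 3) = (54) + (135) + (27) + (150) + (90) + (250) + (-75) + (-135) + (-27) = 469.
Reducing mod 7: 469 ≡ 0 (mod 7).
Since F(a, b, c) ≡ 0 (mod 7), P lies on the curve.


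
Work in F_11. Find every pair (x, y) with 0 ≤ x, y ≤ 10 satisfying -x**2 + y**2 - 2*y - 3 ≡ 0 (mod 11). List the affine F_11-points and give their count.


Affine F_11-points: {(0, 3), (0, 10), (1, 5), (1, 8), (4, 4), (4, 9), (7, 4), (7, 9), (10, 5), (10, 8)}; count = 10.

For each of the 121 pairs (x, y) ∈ F_11², evaluate f(x, y) mod 11. Record the zeros.
  x = 0: [0↦8, 1↦7, 2↦8, 3↦0, 4↦5, 5↦1, 6↦10, 7↦10, 8↦1, 9↦5, 10↦0]  zeros at y ∈ {3, 10}
  x = 1: [0↦7, 1↦6, 2↦7, 3↦10, 4↦4, 5↦0, 6↦9, 7↦9, 8↦0, 9↦4, 10↦10]  zeros at y ∈ {5, 8}
  x = 2: [0↦4, 1↦3, 2↦4, 3↦7, 4↦1, 5↦8, 6↦6, 7↦6, 8↦8, 9↦1, 10↦7]  zeros at y ∈ ∅
  x = 3: [0↦10, 1↦9, 2↦10, 3↦2, 4↦7, 5↦3, 6↦1, 7↦1, 8↦3, 9↦7, 10↦2]  zeros at y ∈ ∅
  x = 4: [0↦3, 1↦2, 2↦3, 3↦6, 4↦0, 5↦7, 6↦5, 7↦5, 8↦7, 9↦0, 10↦6]  zeros at y ∈ {4, 9}
  x = 5: [0↦5, 1↦4, 2↦5, 3↦8, 4↦2, 5↦9, 6↦7, 7↦7, 8↦9, 9↦2, 10↦8]  zeros at y ∈ ∅
  x = 6: [0↦5, 1↦4, 2↦5, 3↦8, 4↦2, 5↦9, 6↦7, 7↦7, 8↦9, 9↦2, 10↦8]  zeros at y ∈ ∅
  x = 7: [0↦3, 1↦2, 2↦3, 3↦6, 4↦0, 5↦7, 6↦5, 7↦5, 8↦7, 9↦0, 10↦6]  zeros at y ∈ {4, 9}
  x = 8: [0↦10, 1↦9, 2↦10, 3↦2, 4↦7, 5↦3, 6↦1, 7↦1, 8↦3, 9↦7, 10↦2]  zeros at y ∈ ∅
  x = 9: [0↦4, 1↦3, 2↦4, 3↦7, 4↦1, 5↦8, 6↦6, 7↦6, 8↦8, 9↦1, 10↦7]  zeros at y ∈ ∅
  x = 10: [0↦7, 1↦6, 2↦7, 3↦10, 4↦4, 5↦0, 6↦9, 7↦9, 8↦0, 9↦4, 10↦10]  zeros at y ∈ {5, 8}
Collecting zeros: affine points = {(0, 3), (0, 10), (1, 5), (1, 8), (4, 4), (4, 9), (7, 4), (7, 9), (10, 5), (10, 8)}.
Total count |C(F_11)_aff| = 10.


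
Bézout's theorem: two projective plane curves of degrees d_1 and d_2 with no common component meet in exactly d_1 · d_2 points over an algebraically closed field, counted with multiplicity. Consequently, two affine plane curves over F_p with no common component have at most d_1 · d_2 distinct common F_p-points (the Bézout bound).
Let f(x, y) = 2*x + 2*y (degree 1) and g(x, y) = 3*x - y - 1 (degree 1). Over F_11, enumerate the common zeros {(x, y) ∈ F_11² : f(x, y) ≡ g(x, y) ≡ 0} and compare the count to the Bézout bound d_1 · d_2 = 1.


Common zeros: {(3, 8)}; count = 1; Bézout bound = 1.

deg(f) = 1, deg(g) = 1, so Bézout bound = 1.
Scan x ∈ F_11. For each x, list the y ∈ F_11 with f(x, y) ≡ 0 and those with g(x, y) ≡ 0 (mod 11); the common zeros in that column are the intersection.
  x = 0: f ≡ 0 at y ∈ {0}; g ≡ 0 at y ∈ {10}; common: ∅.
  x = 1: f ≡ 0 at y ∈ {10}; g ≡ 0 at y ∈ {2}; common: ∅.
  x = 2: f ≡ 0 at y ∈ {9}; g ≡ 0 at y ∈ {5}; common: ∅.
  x = 3: f ≡ 0 at y ∈ {8}; g ≡ 0 at y ∈ {8}; common: {8}.
  x = 4: f ≡ 0 at y ∈ {7}; g ≡ 0 at y ∈ {0}; common: ∅.
  x = 5: f ≡ 0 at y ∈ {6}; g ≡ 0 at y ∈ {3}; common: ∅.
  x = 6: f ≡ 0 at y ∈ {5}; g ≡ 0 at y ∈ {6}; common: ∅.
  x = 7: f ≡ 0 at y ∈ {4}; g ≡ 0 at y ∈ {9}; common: ∅.
  x = 8: f ≡ 0 at y ∈ {3}; g ≡ 0 at y ∈ {1}; common: ∅.
  x = 9: f ≡ 0 at y ∈ {2}; g ≡ 0 at y ∈ {4}; common: ∅.
  x = 10: f ≡ 0 at y ∈ {1}; g ≡ 0 at y ∈ {7}; common: ∅.
Collecting: common zeros = {(3, 8)}, so the count is 1.
Comparison with the Bézout bound: 1 ≤ 1 = deg(f)·deg(g), as expected for curves with no common component (the bound is attained).


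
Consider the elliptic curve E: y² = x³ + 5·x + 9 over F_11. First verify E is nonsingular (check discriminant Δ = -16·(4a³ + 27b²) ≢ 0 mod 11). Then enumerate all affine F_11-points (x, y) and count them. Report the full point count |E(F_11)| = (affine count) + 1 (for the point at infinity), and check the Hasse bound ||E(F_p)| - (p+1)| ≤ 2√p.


Affine points = {(0, 3), (0, 8), (1, 2), (1, 9), (2, 4), (2, 7), (4, 4), (4, 7), (5, 4), (5, 7), (8, 0), (10, 5), (10, 6)}; affine count = 13; |E(F_11)| = 14.

Discriminant check: Δ ∝ 4a³ + 27b² = 4·5³ + 27·9² = 4·125 + 27·81 ≡ 3 (mod 11). Nonzero ⇒ E is nonsingular.
For each x ∈ F_11, compute rhs = x³ + 5·x + 9 mod 11, then count y ∈ F_11 with y² ≡ rhs.
  x = 0: rhs = 9, matching y values: 3, 8 (2 points).
  x = 1: rhs = 4, matching y values: 2, 9 (2 points).
  x = 2: rhs = 5, matching y values: 4, 7 (2 points).
  x = 3: rhs = 7, matching y values: none (0 points).
  x = 4: rhs = 5, matching y values: 4, 7 (2 points).
  x = 5: rhs = 5, matching y values: 4, 7 (2 points).
  x = 6: rhs = 2, matching y values: none (0 points).
  x = 7: rhs = 2, matching y values: none (0 points).
  x = 8: rhs = 0, matching y values: 0 (1 points).
  x = 9: rhs = 2, matching y values: none (0 points).
  x = 10: rhs = 3, matching y values: 5, 6 (2 points).
Total affine count: 13.
Full point count |E(F_11)| = 13 + 1 = 14.
Hasse bound: |14 − (11+1)| = |2| = 2 ≤ 2√11 ≈ 6.6332 ✓.


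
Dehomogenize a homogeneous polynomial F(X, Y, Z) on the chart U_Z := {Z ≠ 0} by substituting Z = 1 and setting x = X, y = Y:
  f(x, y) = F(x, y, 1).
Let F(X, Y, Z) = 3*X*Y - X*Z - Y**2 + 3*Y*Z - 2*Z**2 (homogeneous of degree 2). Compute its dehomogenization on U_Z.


f(x, y) = 3*x*y - x - y**2 + 3*y - 2

On U_Z we set Z = 1. Each monomial c·X^i·Y^j·Z^k in F becomes c·x^i·y^j·1^k = c·x^i·y^j.
Substituting Z = 1: F(X, Y, 1) = 3*x*y - x - y**2 + 3*y - 2.
Note: deg(f) ≤ deg(F) = 2; strict inequality happens when F is divisible by Z (lost terms).


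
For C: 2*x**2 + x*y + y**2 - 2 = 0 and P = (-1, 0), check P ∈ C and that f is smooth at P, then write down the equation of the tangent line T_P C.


Tangent line at P: -4*x - y - 4 = 0.

Step 1: f(-1, 0) = 0, so P lies on C.
Step 2: partial derivatives
  f_x(x, y) = 4*x + y, f_y(x, y) = x + 2*y.
  f_x(P) = -4, f_y(P) = -1 (gradient nonzero, so P is smooth).
Step 3: tangent line at P: -4·(x − -1) + -1·(y − 0) = 0.
Expanding: -4*x - y - 4 = 0.


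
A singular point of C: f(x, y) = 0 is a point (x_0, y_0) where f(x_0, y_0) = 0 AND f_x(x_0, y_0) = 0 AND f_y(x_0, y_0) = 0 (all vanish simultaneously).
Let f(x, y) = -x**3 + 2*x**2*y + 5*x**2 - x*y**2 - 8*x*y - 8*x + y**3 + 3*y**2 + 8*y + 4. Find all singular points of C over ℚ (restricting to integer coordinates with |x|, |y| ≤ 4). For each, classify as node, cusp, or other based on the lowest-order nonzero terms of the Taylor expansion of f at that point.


Singular points: {(2, 0)}; classification: node.

Compute partial derivatives:
  f_x = -3*x**2 + 4*x*y + 10*x - y**2 - 8*y - 8.
  f_y = 2*x**2 - 2*x*y - 8*x + 3*y**2 + 6*y + 8.
Scan x_0 ∈ {−4, ..., 4}. For each x_0, f_y(x_0, y) is a polynomial in y; find its integer roots y ∈ {−4, ..., 4}, then test f_x and f at those candidates.
  x = -4: f_y(-4, y) = 3*y**2 + 14*y + 72; no integer root y with |y| ≤ 4.
  x = -3: f_y(-3, y) = 3*y**2 + 12*y + 50; no integer root y with |y| ≤ 4.
  x = -2: f_y(-2, y) = 3*y**2 + 10*y + 32; no integer root y with |y| ≤ 4.
  x = -1: f_y(-1, y) = 3*y**2 + 8*y + 18; no integer root y with |y| ≤ 4.
  x = 0: f_y(0, y) = 3*y**2 + 6*y + 8; no integer root y with |y| ≤ 4.
  x = 1: f_y(1, y) = 3*y**2 + 4*y + 2; no integer root y with |y| ≤ 4.
  x = 2: f_y(2, y) = 3*y**2 + 2*y; vanishes at y ∈ {0}. (2, 0): f_x = 0, f = 0 — SINGULAR.
  x = 3: f_y(3, y) = 3*y**2 + 2; no integer root y with |y| ≤ 4.
  x = 4: f_y(4, y) = 3*y**2 - 2*y + 8; no integer root y with |y| ≤ 4.
Only singular point on the grid: (2, 0).
Classify: substitute x = 2 + u, y = 0 + v and expand: f = -u**3 + 2*u**2*v - u**2 - u*v**2 + v**3 + v**2.
No constant or linear terms (consistent with a singular point). Quadratic part: -u**2 + v**2. Cubic part: -u**3 + 2*u**2*v - u*v**2 + v**3.
The quadratic part v**2 - u**2 = (v − u)(v + u) splits into two distinct linear factors, so there are two distinct tangent lines y − 0 = ±(x − 2) — this is a node (ordinary double point).
Classification: node.


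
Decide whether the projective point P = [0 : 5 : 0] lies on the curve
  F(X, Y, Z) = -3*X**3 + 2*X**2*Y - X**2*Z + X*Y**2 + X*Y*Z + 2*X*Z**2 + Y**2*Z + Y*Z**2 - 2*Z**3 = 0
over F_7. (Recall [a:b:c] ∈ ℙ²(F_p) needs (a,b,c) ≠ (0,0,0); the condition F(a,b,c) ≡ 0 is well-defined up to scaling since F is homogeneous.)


F(0,5,0) ≡ 0 (mod 7); P is on the curve.

Evaluate F(0, 5, 0) term-by-term (mod 7).
  -3*X**3 ↦ -3·0·1·1 = 0
  2*X**2*Y ↦ 2·0·5·1 = 0
  -X**2*Z ↦ -1·0·1·0 = 0
  X*Y**2 ↦ 1·0·25·1 = 0
  X*Y*Z ↦ 1·0·5·0 = 0
  2*X*Z**2 ↦ 2·0·1·0 = 0
  Y**2*Z ↦ 1·1·25·0 = 0
  Y*Z**2 ↦ 1·1·5·0 = 0
  -2*Z**3 ↦ -2·1·1·0 = 0
Sum: F(0, 5, 0) = (0) + (0) + (0) + (0) + (0) + (0) + (0) + (0) + (0) = 0.
Reducing mod 7: 0 ≡ 0 (mod 7).
Since F(a, b, c) ≡ 0 (mod 7), P lies on the curve.


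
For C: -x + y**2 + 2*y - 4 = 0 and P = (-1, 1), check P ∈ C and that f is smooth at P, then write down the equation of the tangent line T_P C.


Tangent line at P: -x + 4*y - 5 = 0.

Step 1: f(-1, 1) = 0, so P lies on C.
Step 2: partial derivatives
  f_x(x, y) = -1, f_y(x, y) = 2*y + 2.
  f_x(P) = -1, f_y(P) = 4 (gradient nonzero, so P is smooth).
Step 3: tangent line at P: -1·(x − -1) + 4·(y − 1) = 0.
Expanding: -x + 4*y - 5 = 0.


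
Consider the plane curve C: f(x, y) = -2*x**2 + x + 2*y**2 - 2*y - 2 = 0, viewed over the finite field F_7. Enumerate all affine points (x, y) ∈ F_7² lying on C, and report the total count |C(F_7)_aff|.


Affine F_7-points: {(1, 4), (3, 4), (5, 3), (5, 5), (6, 3), (6, 5)}; count = 6.

For each of the 49 pairs (x, y) ∈ F_7², evaluate f(x, y) mod 7. Record the zeros.
  x = 0: [0↦5, 1↦5, 2↦2, 3↦3, 4↦1, 5↦3, 6↦2]  zeros at y ∈ ∅
  x = 1: [0↦4, 1↦4, 2↦1, 3↦2, 4↦0, 5↦2, 6↦1]  zeros at y ∈ {4}
  x = 2: [0↦6, 1↦6, 2↦3, 3↦4, 4↦2, 5↦4, 6↦3]  zeros at y ∈ ∅
  x = 3: [0↦4, 1↦4, 2↦1, 3↦2, 4↦0, 5↦2, 6↦1]  zeros at y ∈ {4}
  x = 4: [0↦5, 1↦5, 2↦2, 3↦3, 4↦1, 5↦3, 6↦2]  zeros at y ∈ ∅
  x = 5: [0↦2, 1↦2, 2↦6, 3↦0, 4↦5, 5↦0, 6↦6]  zeros at y ∈ {3, 5}
  x = 6: [0↦2, 1↦2, 2↦6, 3↦0, 4↦5, 5↦0, 6↦6]  zeros at y ∈ {3, 5}
Collecting zeros: affine points = {(1, 4), (3, 4), (5, 3), (5, 5), (6, 3), (6, 5)}.
Total count |C(F_7)_aff| = 6.


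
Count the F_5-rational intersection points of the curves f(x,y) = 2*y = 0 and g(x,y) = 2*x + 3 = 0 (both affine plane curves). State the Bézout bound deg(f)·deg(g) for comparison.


Common zeros: {(1, 0)}; count = 1; Bézout bound = 1.

deg(f) = 1, deg(g) = 1, so Bézout bound = 1.
Scan x ∈ F_5. For each x, list the y ∈ F_5 with f(x, y) ≡ 0 and those with g(x, y) ≡ 0 (mod 5); the common zeros in that column are the intersection.
  x = 0: f ≡ 0 at y ∈ {0}; g ≡ 0 at y ∈ ∅; common: ∅.
  x = 1: f ≡ 0 at y ∈ {0}; g ≡ 0 at y ∈ {0, 1, 2, 3, 4}; common: {0}.
  x = 2: f ≡ 0 at y ∈ {0}; g ≡ 0 at y ∈ ∅; common: ∅.
  x = 3: f ≡ 0 at y ∈ {0}; g ≡ 0 at y ∈ ∅; common: ∅.
  x = 4: f ≡ 0 at y ∈ {0}; g ≡ 0 at y ∈ ∅; common: ∅.
Collecting: common zeros = {(1, 0)}, so the count is 1.
Comparison with the Bézout bound: 1 ≤ 1 = deg(f)·deg(g), as expected for curves with no common component (the bound is attained).


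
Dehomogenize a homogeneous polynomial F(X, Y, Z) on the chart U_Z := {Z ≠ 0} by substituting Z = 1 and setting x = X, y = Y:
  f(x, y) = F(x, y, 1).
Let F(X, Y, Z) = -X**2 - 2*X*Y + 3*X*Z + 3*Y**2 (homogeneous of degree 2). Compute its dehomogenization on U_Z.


f(x, y) = -x**2 - 2*x*y + 3*x + 3*y**2

On U_Z we set Z = 1. Each monomial c·X^i·Y^j·Z^k in F becomes c·x^i·y^j·1^k = c·x^i·y^j.
Substituting Z = 1: F(X, Y, 1) = -x**2 - 2*x*y + 3*x + 3*y**2.
Note: deg(f) ≤ deg(F) = 2; strict inequality happens when F is divisible by Z (lost terms).


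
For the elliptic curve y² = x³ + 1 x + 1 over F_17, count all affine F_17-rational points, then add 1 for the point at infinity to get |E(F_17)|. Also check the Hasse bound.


Affine points = {(0, 1), (0, 16), (4, 1), (4, 16), (6, 6), (6, 11), (9, 5), (9, 12), (10, 5), (10, 12), (11, 0), (13, 1), (13, 16), (15, 5), (15, 12), (16, 4), (16, 13)}; affine count = 17; |E(F_17)| = 18.

Discriminant check: Δ ∝ 4a³ + 27b² = 4·1³ + 27·1² = 4·1 + 27·1 ≡ 14 (mod 17). Nonzero ⇒ E is nonsingular.
For each x ∈ F_17, compute rhs = x³ + 1·x + 1 mod 17, then count y ∈ F_17 with y² ≡ rhs.
  x = 0: rhs = 1, matching y values: 1, 16 (2 points).
  x = 1: rhs = 3, matching y values: none (0 points).
  x = 2: rhs = 11, matching y values: none (0 points).
  x = 3: rhs = 14, matching y values: none (0 points).
  x = 4: rhs = 1, matching y values: 1, 16 (2 points).
  x = 5: rhs = 12, matching y values: none (0 points).
  x = 6: rhs = 2, matching y values: 6, 11 (2 points).
  x = 7: rhs = 11, matching y values: none (0 points).
  x = 8: rhs = 11, matching y values: none (0 points).
  x = 9: rhs = 8, matching y values: 5, 12 (2 points).
  x = 10: rhs = 8, matching y values: 5, 12 (2 points).
  x = 11: rhs = 0, matching y values: 0 (1 points).
  x = 12: rhs = 7, matching y values: none (0 points).
  x = 13: rhs = 1, matching y values: 1, 16 (2 points).
  x = 14: rhs = 5, matching y values: none (0 points).
  x = 15: rhs = 8, matching y values: 5, 12 (2 points).
  x = 16: rhs = 16, matching y values: 4, 13 (2 points).
Total affine count: 17.
Full point count |E(F_17)| = 17 + 1 = 18.
Hasse bound: |18 − (17+1)| = |0| = 0 ≤ 2√17 ≈ 8.2462 ✓.


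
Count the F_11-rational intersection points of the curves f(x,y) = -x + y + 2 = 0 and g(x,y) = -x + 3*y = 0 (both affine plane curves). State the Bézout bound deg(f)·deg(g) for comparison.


Common zeros: {(3, 1)}; count = 1; Bézout bound = 1.

deg(f) = 1, deg(g) = 1, so Bézout bound = 1.
Scan x ∈ F_11. For each x, list the y ∈ F_11 with f(x, y) ≡ 0 and those with g(x, y) ≡ 0 (mod 11); the common zeros in that column are the intersection.
  x = 0: f ≡ 0 at y ∈ {9}; g ≡ 0 at y ∈ {0}; common: ∅.
  x = 1: f ≡ 0 at y ∈ {10}; g ≡ 0 at y ∈ {4}; common: ∅.
  x = 2: f ≡ 0 at y ∈ {0}; g ≡ 0 at y ∈ {8}; common: ∅.
  x = 3: f ≡ 0 at y ∈ {1}; g ≡ 0 at y ∈ {1}; common: {1}.
  x = 4: f ≡ 0 at y ∈ {2}; g ≡ 0 at y ∈ {5}; common: ∅.
  x = 5: f ≡ 0 at y ∈ {3}; g ≡ 0 at y ∈ {9}; common: ∅.
  x = 6: f ≡ 0 at y ∈ {4}; g ≡ 0 at y ∈ {2}; common: ∅.
  x = 7: f ≡ 0 at y ∈ {5}; g ≡ 0 at y ∈ {6}; common: ∅.
  x = 8: f ≡ 0 at y ∈ {6}; g ≡ 0 at y ∈ {10}; common: ∅.
  x = 9: f ≡ 0 at y ∈ {7}; g ≡ 0 at y ∈ {3}; common: ∅.
  x = 10: f ≡ 0 at y ∈ {8}; g ≡ 0 at y ∈ {7}; common: ∅.
Collecting: common zeros = {(3, 1)}, so the count is 1.
Comparison with the Bézout bound: 1 ≤ 1 = deg(f)·deg(g), as expected for curves with no common component (the bound is attained).


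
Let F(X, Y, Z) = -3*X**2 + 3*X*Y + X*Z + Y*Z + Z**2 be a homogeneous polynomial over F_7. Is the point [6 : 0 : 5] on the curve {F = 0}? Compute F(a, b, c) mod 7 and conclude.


F(6,0,5) ≡ 3 (mod 7); P is NOT on the curve.

Evaluate F(6, 0, 5) term-by-term (mod 7).
  -3*X**2 ↦ -3·36·1·1 = -108
  3*X*Y ↦ 3·6·0·1 = 0
  X*Z ↦ 1·6·1·5 = 30
  Y*Z ↦ 1·1·0·5 = 0
  Z**2 ↦ 1·1·1·25 = 25
Sum: F(6, 0, 5) = (-108) + (0) + (30) + (0) + (25) = -53.
Reducing mod 7: -53 ≡ 3 (mod 7).
Since F(a, b, c) ≡ 3 ≠ 0 (mod 7), P does NOT lie on the curve.


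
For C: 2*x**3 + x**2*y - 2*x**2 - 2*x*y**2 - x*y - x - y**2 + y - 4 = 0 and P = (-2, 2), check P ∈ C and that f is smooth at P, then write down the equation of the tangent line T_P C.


Tangent line at P: 13*x + 19*y - 12 = 0.

Step 1: f(-2, 2) = 0, so P lies on C.
Step 2: partial derivatives
  f_x(x, y) = 6*x**2 + 2*x*y - 4*x - 2*y**2 - y - 1, f_y(x, y) = x**2 - 4*x*y - x - 2*y + 1.
  f_x(P) = 13, f_y(P) = 19 (gradient nonzero, so P is smooth).
Step 3: tangent line at P: 13·(x − -2) + 19·(y − 2) = 0.
Expanding: 13*x + 19*y - 12 = 0.


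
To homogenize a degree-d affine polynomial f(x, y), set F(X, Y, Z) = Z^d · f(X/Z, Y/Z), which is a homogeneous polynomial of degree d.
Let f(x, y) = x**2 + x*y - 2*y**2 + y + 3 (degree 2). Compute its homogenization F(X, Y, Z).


F(X, Y, Z) = X**2 + X*Y - 2*Y**2 + Y*Z + 3*Z**2

deg(f) = 2.
Substitute x = X/Z, y = Y/Z into f, then multiply by Z^2.
  monomial 1·x^2·y^0 ↦ 1·X^2·Y^0·Z^0.
  monomial 1·x^1·y^1 ↦ 1·X^1·Y^1·Z^0.
  monomial -2·x^0·y^2 ↦ -2·X^0·Y^2·Z^0.
  monomial 1·x^0·y^1 ↦ 1·X^0·Y^1·Z^1.
  monomial 3·x^0·y^0 ↦ 3·X^0·Y^0·Z^2.
Collecting: F(X, Y, Z) = X**2 + X*Y - 2*Y**2 + Y*Z + 3*Z**2.


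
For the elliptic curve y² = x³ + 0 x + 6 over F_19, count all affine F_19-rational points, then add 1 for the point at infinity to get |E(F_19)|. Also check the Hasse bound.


Affine points = {(0, 5), (0, 14), (1, 8), (1, 11), (5, 6), (5, 13), (7, 8), (7, 11), (8, 9), (8, 10), (11, 8), (11, 11), (12, 9), (12, 10), (16, 6), (16, 13), (17, 6), (17, 13), (18, 9), (18, 10)}; affine count = 20; |E(F_19)| = 21.

Discriminant check: Δ ∝ 4a³ + 27b² = 4·0³ + 27·6² = 4·0 + 27·36 ≡ 3 (mod 19). Nonzero ⇒ E is nonsingular.
For each x ∈ F_19, compute rhs = x³ + 0·x + 6 mod 19, then count y ∈ F_19 with y² ≡ rhs.
  x = 0: rhs = 6, matching y values: 5, 14 (2 points).
  x = 1: rhs = 7, matching y values: 8, 11 (2 points).
  x = 2: rhs = 14, matching y values: none (0 points).
  x = 3: rhs = 14, matching y values: none (0 points).
  x = 4: rhs = 13, matching y values: none (0 points).
  x = 5: rhs = 17, matching y values: 6, 13 (2 points).
  x = 6: rhs = 13, matching y values: none (0 points).
  x = 7: rhs = 7, matching y values: 8, 11 (2 points).
  x = 8: rhs = 5, matching y values: 9, 10 (2 points).
  x = 9: rhs = 13, matching y values: none (0 points).
  x = 10: rhs = 18, matching y values: none (0 points).
  x = 11: rhs = 7, matching y values: 8, 11 (2 points).
  x = 12: rhs = 5, matching y values: 9, 10 (2 points).
  x = 13: rhs = 18, matching y values: none (0 points).
  x = 14: rhs = 14, matching y values: none (0 points).
  x = 15: rhs = 18, matching y values: none (0 points).
  x = 16: rhs = 17, matching y values: 6, 13 (2 points).
  x = 17: rhs = 17, matching y values: 6, 13 (2 points).
  x = 18: rhs = 5, matching y values: 9, 10 (2 points).
Total affine count: 20.
Full point count |E(F_19)| = 20 + 1 = 21.
Hasse bound: |21 − (19+1)| = |1| = 1 ≤ 2√19 ≈ 8.7178 ✓.


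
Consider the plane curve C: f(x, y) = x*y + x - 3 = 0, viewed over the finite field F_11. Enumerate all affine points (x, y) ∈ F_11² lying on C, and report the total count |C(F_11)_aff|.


Affine F_11-points: {(1, 2), (2, 6), (3, 0), (4, 8), (5, 4), (6, 5), (7, 1), (8, 9), (9, 3), (10, 7)}; count = 10.

For each of the 121 pairs (x, y) ∈ F_11², evaluate f(x, y) mod 11. Record the zeros.
  x = 0: [0↦8, 1↦8, 2↦8, 3↦8, 4↦8, 5↦8, 6↦8, 7↦8, 8↦8, 9↦8, 10↦8]  zeros at y ∈ ∅
  x = 1: [0↦9, 1↦10, 2↦0, 3↦1, 4↦2, 5↦3, 6↦4, 7↦5, 8↦6, 9↦7, 10↦8]  zeros at y ∈ {2}
  x = 2: [0↦10, 1↦1, 2↦3, 3↦5, 4↦7, 5↦9, 6↦0, 7↦2, 8↦4, 9↦6, 10↦8]  zeros at y ∈ {6}
  x = 3: [0↦0, 1↦3, 2↦6, 3↦9, 4↦1, 5↦4, 6↦7, 7↦10, 8↦2, 9↦5, 10↦8]  zeros at y ∈ {0}
  x = 4: [0↦1, 1↦5, 2↦9, 3↦2, 4↦6, 5↦10, 6↦3, 7↦7, 8↦0, 9↦4, 10↦8]  zeros at y ∈ {8}
  x = 5: [0↦2, 1↦7, 2↦1, 3↦6, 4↦0, 5↦5, 6↦10, 7↦4, 8↦9, 9↦3, 10↦8]  zeros at y ∈ {4}
  x = 6: [0↦3, 1↦9, 2↦4, 3↦10, 4↦5, 5↦0, 6↦6, 7↦1, 8↦7, 9↦2, 10↦8]  zeros at y ∈ {5}
  x = 7: [0↦4, 1↦0, 2↦7, 3↦3, 4↦10, 5↦6, 6↦2, 7↦9, 8↦5, 9↦1, 10↦8]  zeros at y ∈ {1}
  x = 8: [0↦5, 1↦2, 2↦10, 3↦7, 4↦4, 5↦1, 6↦9, 7↦6, 8↦3, 9↦0, 10↦8]  zeros at y ∈ {9}
  x = 9: [0↦6, 1↦4, 2↦2, 3↦0, 4↦9, 5↦7, 6↦5, 7↦3, 8↦1, 9↦10, 10↦8]  zeros at y ∈ {3}
  x = 10: [0↦7, 1↦6, 2↦5, 3↦4, 4↦3, 5↦2, 6↦1, 7↦0, 8↦10, 9↦9, 10↦8]  zeros at y ∈ {7}
Collecting zeros: affine points = {(1, 2), (2, 6), (3, 0), (4, 8), (5, 4), (6, 5), (7, 1), (8, 9), (9, 3), (10, 7)}.
Total count |C(F_11)_aff| = 10.


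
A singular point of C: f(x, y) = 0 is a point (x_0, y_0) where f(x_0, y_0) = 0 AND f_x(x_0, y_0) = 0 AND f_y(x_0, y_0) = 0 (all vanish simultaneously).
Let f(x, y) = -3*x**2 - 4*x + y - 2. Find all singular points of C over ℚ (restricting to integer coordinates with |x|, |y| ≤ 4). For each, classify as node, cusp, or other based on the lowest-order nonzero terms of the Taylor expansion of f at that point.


No singular points in the scanned grid; C is smooth there.

Compute partial derivatives:
  f_x = -6*x - 4.
  f_y = 1.
f_y = 1 is a nonzero constant, so f_y never vanishes: no point (x, y) can satisfy f = f_x = f_y = 0. In particular no (x, y) ∈ {−4, ..., 4}² is singular; the curve is smooth.


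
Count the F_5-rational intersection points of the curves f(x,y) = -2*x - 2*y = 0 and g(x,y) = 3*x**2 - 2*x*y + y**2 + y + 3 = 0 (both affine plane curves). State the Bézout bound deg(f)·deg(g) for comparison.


Common zeros: {(2, 3), (4, 1)}; count = 2; Bézout bound = 2.

deg(f) = 1, deg(g) = 2, so Bézout bound = 2.
Scan x ∈ F_5. For each x, list the y ∈ F_5 with f(x, y) ≡ 0 and those with g(x, y) ≡ 0 (mod 5); the common zeros in that column are the intersection.
  x = 0: f ≡ 0 at y ∈ {0}; g ≡ 0 at y ∈ {1, 3}; common: ∅.
  x = 1: f ≡ 0 at y ∈ {4}; g ≡ 0 at y ∈ ∅; common: ∅.
  x = 2: f ≡ 0 at y ∈ {3}; g ≡ 0 at y ∈ {0, 3}; common: {3}.
  x = 3: f ≡ 0 at y ∈ {2}; g ≡ 0 at y ∈ {0}; common: ∅.
  x = 4: f ≡ 0 at y ∈ {1}; g ≡ 0 at y ∈ {1}; common: {1}.
Collecting: common zeros = {(2, 3), (4, 1)}, so the count is 2.
Comparison with the Bézout bound: 2 ≤ 2 = deg(f)·deg(g), as expected for curves with no common component (the bound is attained).


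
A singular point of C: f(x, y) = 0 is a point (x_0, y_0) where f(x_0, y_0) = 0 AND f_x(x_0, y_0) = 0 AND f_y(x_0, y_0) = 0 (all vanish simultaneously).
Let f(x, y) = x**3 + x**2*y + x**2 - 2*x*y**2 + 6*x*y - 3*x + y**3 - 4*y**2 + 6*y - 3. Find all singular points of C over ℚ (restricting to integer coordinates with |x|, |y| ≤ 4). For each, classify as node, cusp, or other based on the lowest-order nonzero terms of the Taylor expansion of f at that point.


Singular points: {(-1, 1)}; classification: node.

Compute partial derivatives:
  f_x = 3*x**2 + 2*x*y + 2*x - 2*y**2 + 6*y - 3.
  f_y = x**2 - 4*x*y + 6*x + 3*y**2 - 8*y + 6.
Scan x_0 ∈ {−4, ..., 4}. For each x_0, f_y(x_0, y) is a polynomial in y; find its integer roots y ∈ {−4, ..., 4}, then test f_x and f at those candidates.
  x = -4: f_y(-4, y) = 3*y**2 + 8*y - 2; no integer root y with |y| ≤ 4.
  x = -3: f_y(-3, y) = 3*y**2 + 4*y - 3; no integer root y with |y| ≤ 4.
  x = -2: f_y(-2, y) = 3*y**2 - 2; no integer root y with |y| ≤ 4.
  x = -1: f_y(-1, y) = 3*y**2 - 4*y + 1; vanishes at y ∈ {1}. (-1, 1): f_x = 0, f = 0 — SINGULAR.
  x = 0: f_y(0, y) = 3*y**2 - 8*y + 6; no integer root y with |y| ≤ 4.
  x = 1: f_y(1, y) = 3*y**2 - 12*y + 13; no integer root y with |y| ≤ 4.
  x = 2: f_y(2, y) = 3*y**2 - 16*y + 22; no integer root y with |y| ≤ 4.
  x = 3: f_y(3, y) = 3*y**2 - 20*y + 33; vanishes at y ∈ {3}. (3, 3): f_x = 48 ≠ 0.
  x = 4: f_y(4, y) = 3*y**2 - 24*y + 46; no integer root y with |y| ≤ 4.
Only singular point on the grid: (-1, 1).
Classify: substitute x = -1 + u, y = 1 + v and expand: f = u**3 + u**2*v - u**2 - 2*u*v**2 + v**3 + v**2.
No constant or linear terms (consistent with a singular point). Quadratic part: -u**2 + v**2. Cubic part: u**3 + u**2*v - 2*u*v**2 + v**3.
The quadratic part v**2 - u**2 = (v − u)(v + u) splits into two distinct linear factors, so there are two distinct tangent lines y − 1 = ±(x − -1) — this is a node (ordinary double point).
Classification: node.


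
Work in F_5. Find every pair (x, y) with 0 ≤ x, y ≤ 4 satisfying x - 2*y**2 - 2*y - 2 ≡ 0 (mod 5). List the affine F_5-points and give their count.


Affine F_5-points: {(1, 1), (1, 3), (2, 0), (2, 4), (4, 2)}; count = 5.

For each of the 25 pairs (x, y) ∈ F_5², evaluate f(x, y) mod 5. Record the zeros.
  x = 0: [0↦3, 1↦4, 2↦1, 3↦4, 4↦3]  zeros at y ∈ ∅
  x = 1: [0↦4, 1↦0, 2↦2, 3↦0, 4↦4]  zeros at y ∈ {1, 3}
  x = 2: [0↦0, 1↦1, 2↦3, 3↦1, 4↦0]  zeros at y ∈ {0, 4}
  x = 3: [0↦1, 1↦2, 2↦4, 3↦2, 4↦1]  zeros at y ∈ ∅
  x = 4: [0↦2, 1↦3, 2↦0, 3↦3, 4↦2]  zeros at y ∈ {2}
Collecting zeros: affine points = {(1, 1), (1, 3), (2, 0), (2, 4), (4, 2)}.
Total count |C(F_5)_aff| = 5.


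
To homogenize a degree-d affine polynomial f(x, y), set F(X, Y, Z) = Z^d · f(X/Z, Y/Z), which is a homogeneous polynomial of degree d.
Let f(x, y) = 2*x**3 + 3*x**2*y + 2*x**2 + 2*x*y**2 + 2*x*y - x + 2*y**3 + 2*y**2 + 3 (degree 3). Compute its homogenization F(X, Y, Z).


F(X, Y, Z) = 2*X**3 + 3*X**2*Y + 2*X**2*Z + 2*X*Y**2 + 2*X*Y*Z - X*Z**2 + 2*Y**3 + 2*Y**2*Z + 3*Z**3

deg(f) = 3.
Substitute x = X/Z, y = Y/Z into f, then multiply by Z^3.
  monomial 2·x^3·y^0 ↦ 2·X^3·Y^0·Z^0.
  monomial 3·x^2·y^1 ↦ 3·X^2·Y^1·Z^0.
  monomial 2·x^2·y^0 ↦ 2·X^2·Y^0·Z^1.
  monomial 2·x^1·y^2 ↦ 2·X^1·Y^2·Z^0.
  monomial 2·x^1·y^1 ↦ 2·X^1·Y^1·Z^1.
  monomial -1·x^1·y^0 ↦ -1·X^1·Y^0·Z^2.
  monomial 2·x^0·y^3 ↦ 2·X^0·Y^3·Z^0.
  monomial 2·x^0·y^2 ↦ 2·X^0·Y^2·Z^1.
  monomial 3·x^0·y^0 ↦ 3·X^0·Y^0·Z^3.
Collecting: F(X, Y, Z) = 2*X**3 + 3*X**2*Y + 2*X**2*Z + 2*X*Y**2 + 2*X*Y*Z - X*Z**2 + 2*Y**3 + 2*Y**2*Z + 3*Z**3.


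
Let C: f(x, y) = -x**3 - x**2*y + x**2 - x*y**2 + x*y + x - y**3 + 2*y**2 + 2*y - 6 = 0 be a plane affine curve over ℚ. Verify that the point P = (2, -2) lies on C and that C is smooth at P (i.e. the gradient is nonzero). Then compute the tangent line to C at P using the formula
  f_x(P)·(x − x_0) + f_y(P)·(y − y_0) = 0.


Tangent line at P: -5*x - 12*y - 14 = 0.

Step 1: f(2, -2) = 0, so P lies on C.
Step 2: partial derivatives
  f_x(x, y) = -3*x**2 - 2*x*y + 2*x - y**2 + y + 1, f_y(x, y) = -x**2 - 2*x*y + x - 3*y**2 + 4*y + 2.
  f_x(P) = -5, f_y(P) = -12 (gradient nonzero, so P is smooth).
Step 3: tangent line at P: -5·(x − 2) + -12·(y − -2) = 0.
Expanding: -5*x - 12*y - 14 = 0.


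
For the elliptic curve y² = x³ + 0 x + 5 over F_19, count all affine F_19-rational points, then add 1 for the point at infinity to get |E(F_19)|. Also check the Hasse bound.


Affine points = {(0, 9), (0, 10), (1, 5), (1, 14), (5, 4), (5, 15), (7, 5), (7, 14), (8, 2), (8, 17), (10, 6), (10, 13), (11, 5), (11, 14), (12, 2), (12, 17), (13, 6), (13, 13), (15, 6), (15, 13), (16, 4), (16, 15), (17, 4), (17, 15), (18, 2), (18, 17)}; affine count = 26; |E(F_19)| = 27.

Discriminant check: Δ ∝ 4a³ + 27b² = 4·0³ + 27·5² = 4·0 + 27·25 ≡ 10 (mod 19). Nonzero ⇒ E is nonsingular.
For each x ∈ F_19, compute rhs = x³ + 0·x + 5 mod 19, then count y ∈ F_19 with y² ≡ rhs.
  x = 0: rhs = 5, matching y values: 9, 10 (2 points).
  x = 1: rhs = 6, matching y values: 5, 14 (2 points).
  x = 2: rhs = 13, matching y values: none (0 points).
  x = 3: rhs = 13, matching y values: none (0 points).
  x = 4: rhs = 12, matching y values: none (0 points).
  x = 5: rhs = 16, matching y values: 4, 15 (2 points).
  x = 6: rhs = 12, matching y values: none (0 points).
  x = 7: rhs = 6, matching y values: 5, 14 (2 points).
  x = 8: rhs = 4, matching y values: 2, 17 (2 points).
  x = 9: rhs = 12, matching y values: none (0 points).
  x = 10: rhs = 17, matching y values: 6, 13 (2 points).
  x = 11: rhs = 6, matching y values: 5, 14 (2 points).
  x = 12: rhs = 4, matching y values: 2, 17 (2 points).
  x = 13: rhs = 17, matching y values: 6, 13 (2 points).
  x = 14: rhs = 13, matching y values: none (0 points).
  x = 15: rhs = 17, matching y values: 6, 13 (2 points).
  x = 16: rhs = 16, matching y values: 4, 15 (2 points).
  x = 17: rhs = 16, matching y values: 4, 15 (2 points).
  x = 18: rhs = 4, matching y values: 2, 17 (2 points).
Total affine count: 26.
Full point count |E(F_19)| = 26 + 1 = 27.
Hasse bound: |27 − (19+1)| = |7| = 7 ≤ 2√19 ≈ 8.7178 ✓.


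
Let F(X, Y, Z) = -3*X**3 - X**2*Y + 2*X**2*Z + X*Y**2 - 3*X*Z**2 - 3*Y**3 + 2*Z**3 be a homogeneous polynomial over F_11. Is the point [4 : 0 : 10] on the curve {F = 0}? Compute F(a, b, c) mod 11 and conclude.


F(4,0,10) ≡ 4 (mod 11); P is NOT on the curve.

Evaluate F(4, 0, 10) term-by-term (mod 11).
  -3*X**3 ↦ -3·64·1·1 = -192
  -X**2*Y ↦ -1·16·0·1 = 0
  2*X**2*Z ↦ 2·16·1·10 = 320
  X*Y**2 ↦ 1·4·0·1 = 0
  -3*X*Z**2 ↦ -3·4·1·100 = -1200
  -3*Y**3 ↦ -3·1·0·1 = 0
  2*Z**3 ↦ 2·1·1·1000 = 2000
Sum: F(4, 0, 10) = (-192) + (0) + (320) + (0) + (-1200) + (0) + (2000) = 928.
Reducing mod 11: 928 ≡ 4 (mod 11).
Since F(a, b, c) ≡ 4 ≠ 0 (mod 11), P does NOT lie on the curve.


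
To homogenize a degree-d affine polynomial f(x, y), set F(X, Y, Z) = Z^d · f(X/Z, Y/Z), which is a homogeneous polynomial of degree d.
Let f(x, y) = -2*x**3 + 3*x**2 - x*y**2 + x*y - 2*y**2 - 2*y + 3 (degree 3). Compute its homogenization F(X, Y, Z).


F(X, Y, Z) = -2*X**3 + 3*X**2*Z - X*Y**2 + X*Y*Z - 2*Y**2*Z - 2*Y*Z**2 + 3*Z**3

deg(f) = 3.
Substitute x = X/Z, y = Y/Z into f, then multiply by Z^3.
  monomial -2·x^3·y^0 ↦ -2·X^3·Y^0·Z^0.
  monomial 3·x^2·y^0 ↦ 3·X^2·Y^0·Z^1.
  monomial -1·x^1·y^2 ↦ -1·X^1·Y^2·Z^0.
  monomial 1·x^1·y^1 ↦ 1·X^1·Y^1·Z^1.
  monomial -2·x^0·y^2 ↦ -2·X^0·Y^2·Z^1.
  monomial -2·x^0·y^1 ↦ -2·X^0·Y^1·Z^2.
  monomial 3·x^0·y^0 ↦ 3·X^0·Y^0·Z^3.
Collecting: F(X, Y, Z) = -2*X**3 + 3*X**2*Z - X*Y**2 + X*Y*Z - 2*Y**2*Z - 2*Y*Z**2 + 3*Z**3.


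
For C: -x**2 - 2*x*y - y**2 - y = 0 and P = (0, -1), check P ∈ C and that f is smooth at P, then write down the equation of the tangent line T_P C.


Tangent line at P: 2*x + y + 1 = 0.

Step 1: f(0, -1) = 0, so P lies on C.
Step 2: partial derivatives
  f_x(x, y) = -2*x - 2*y, f_y(x, y) = -2*x - 2*y - 1.
  f_x(P) = 2, f_y(P) = 1 (gradient nonzero, so P is smooth).
Step 3: tangent line at P: 2·(x − 0) + 1·(y − -1) = 0.
Expanding: 2*x + y + 1 = 0.


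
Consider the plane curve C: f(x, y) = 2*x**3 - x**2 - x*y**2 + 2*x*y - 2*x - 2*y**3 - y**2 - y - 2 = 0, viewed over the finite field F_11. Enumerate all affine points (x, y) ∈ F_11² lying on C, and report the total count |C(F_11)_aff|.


Affine F_11-points: {(0, 10), (2, 3), (5, 3), (5, 7), (5, 9), (8, 1), (10, 3), (10, 4)}; count = 8.

For each of the 121 pairs (x, y) ∈ F_11², evaluate f(x, y) mod 11. Record the zeros.
  x = 0: [0↦9, 1↦5, 2↦9, 3↦9, 4↦4, 5↦4, 6↦8, 7↦4, 8↦2, 9↦1, 10↦0]  zeros at y ∈ {10}
  x = 1: [0↦8, 1↦5, 2↦8, 3↦5, 4↦6, 5↦10, 6↦5, 7↦1, 8↦8, 9↦3, 10↦7]  zeros at y ∈ ∅
  x = 2: [0↦6, 1↦4, 2↦6, 3↦0, 4↦7, 5↦4, 6↦1, 7↦8, 8↦2, 9↦4, 10↦2]  zeros at y ∈ {3}
  x = 3: [0↦4, 1↦3, 2↦4, 3↦6, 4↦8, 5↦9, 6↦8, 7↦4, 8↦7, 9↦5, 10↦8]  zeros at y ∈ ∅
  x = 4: [0↦3, 1↦3, 2↦3, 3↦2, 4↦10, 5↦4, 6↦5, 7↦1, 8↦2, 9↦7, 10↦4]  zeros at y ∈ ∅
  x = 5: [0↦4, 1↦5, 2↦4, 3↦0, 4↦3, 5↦1, 6↦4, 7↦0, 8↦10, 9↦0, 10↦2]  zeros at y ∈ {3, 7, 9}
  x = 6: [0↦8, 1↦10, 2↦8, 3↦1, 4↦10, 5↦1, 6↦6, 7↦2, 8↦10, 9↦7, 10↦3]  zeros at y ∈ ∅
  x = 7: [0↦5, 1↦8, 2↦5, 3↦6, 4↦10, 5↦5, 6↦1, 7↦8, 8↦3, 9↦7, 10↦8]  zeros at y ∈ ∅
  x = 8: [0↦7, 1↦0, 2↦7, 3↦5, 4↦4, 5↦3, 6↦1, 7↦8, 8↦1, 9↦1, 10↦7]  zeros at y ∈ {1}
  x = 9: [0↦4, 1↦9, 2↦4, 3↦10, 4↦4, 5↦7, 6↦7, 7↦3, 8↦5, 9↦1, 10↦1]  zeros at y ∈ ∅
  x = 10: [0↦8, 1↦3, 2↦8, 3↦0, 4↦0, 5↦7, 6↦9, 7↦5, 8↦5, 9↦8, 10↦2]  zeros at y ∈ {3, 4}
Collecting zeros: affine points = {(0, 10), (2, 3), (5, 3), (5, 7), (5, 9), (8, 1), (10, 3), (10, 4)}.
Total count |C(F_11)_aff| = 8.
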